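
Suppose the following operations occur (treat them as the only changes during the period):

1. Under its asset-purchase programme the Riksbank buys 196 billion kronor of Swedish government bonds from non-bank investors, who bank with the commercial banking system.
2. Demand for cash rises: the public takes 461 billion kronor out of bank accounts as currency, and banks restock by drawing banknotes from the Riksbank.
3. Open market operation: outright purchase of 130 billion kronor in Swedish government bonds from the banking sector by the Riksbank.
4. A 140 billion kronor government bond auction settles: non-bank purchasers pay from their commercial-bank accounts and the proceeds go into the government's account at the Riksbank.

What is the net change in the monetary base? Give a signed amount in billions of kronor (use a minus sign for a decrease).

Asset purchase (from non-banks) 196 billion kronor: Riksbank balance sheet expands → +196B.
Currency withdrawal 461 billion kronor: just a shift between currency and reserves — both are base money → 0.
OMO purchase (from banks) 130 billion kronor: Riksbank balance sheet expands → +130B.
Government account inflow 140 billion kronor: reserves shift to a non-base liability → −140B.
Net: 196 + 0 + 130 − 140 = +186 billion.

+186 billion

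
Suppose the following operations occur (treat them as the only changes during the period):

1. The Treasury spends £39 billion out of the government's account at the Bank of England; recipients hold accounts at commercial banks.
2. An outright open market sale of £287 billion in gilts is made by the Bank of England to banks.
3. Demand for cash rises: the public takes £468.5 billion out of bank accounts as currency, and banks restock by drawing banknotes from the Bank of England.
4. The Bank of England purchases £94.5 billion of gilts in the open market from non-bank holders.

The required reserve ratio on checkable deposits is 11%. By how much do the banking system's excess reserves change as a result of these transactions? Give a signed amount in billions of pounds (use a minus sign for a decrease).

-£585.15 billion

Government spending £39 billion: reserves +£39B, deposits +£39B.
OMO sale (to banks) £287 billion: reserves −£287B, deposits 0.
Currency withdrawal £468.5 billion: reserves −£468.5B, deposits −£468.5B.
Asset purchase (from non-banks) £94.5 billion: reserves +£94.5B, deposits +£94.5B.
Totals: Δreserves = −£622B, Δdeposits = −£335B.
Δrequired reserves = 11% × −£335B = −£36.85B.
Δexcess reserves = Δreserves − Δrequired = −£622B − (−£36.85B) = -£585.15 billion.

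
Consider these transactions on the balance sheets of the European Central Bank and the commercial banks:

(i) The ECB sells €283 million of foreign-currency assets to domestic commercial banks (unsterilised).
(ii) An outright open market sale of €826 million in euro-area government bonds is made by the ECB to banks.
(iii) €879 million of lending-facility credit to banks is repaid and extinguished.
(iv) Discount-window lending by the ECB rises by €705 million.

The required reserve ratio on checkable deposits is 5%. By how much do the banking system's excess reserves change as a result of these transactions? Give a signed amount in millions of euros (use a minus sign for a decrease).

-€1283 million

FX sale €283 million: reserves −€283M, deposits 0.
OMO sale (to banks) €826 million: reserves −€826M, deposits 0.
Discount-window repayment €879 million: reserves −€879M, deposits 0.
Discount-window loan €705 million: reserves +€705M, deposits 0.
Totals: Δreserves = −€1283M, Δdeposits = 0.
Δrequired reserves = 5% × 0 = 0.
Δexcess reserves = Δreserves − Δrequired = −€1283M − (0) = -€1283 million.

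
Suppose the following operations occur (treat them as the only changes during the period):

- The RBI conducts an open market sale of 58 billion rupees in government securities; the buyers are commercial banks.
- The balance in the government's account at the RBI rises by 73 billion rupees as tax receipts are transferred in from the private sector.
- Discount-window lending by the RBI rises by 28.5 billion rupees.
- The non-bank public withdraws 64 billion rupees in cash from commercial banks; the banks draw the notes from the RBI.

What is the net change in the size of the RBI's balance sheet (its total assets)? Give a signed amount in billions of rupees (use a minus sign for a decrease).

-29.5 billion

RBI balance sheet:
  Assets:      Securities −58B, Loans to banks +28.5B
  Liabilities: Bank reserves −166.5B, Currency in circulation +64B, Government deposits +73B
Commercial banking system:
  Assets:      Reserves at CB −166.5B, Securities +58B
  Liabilities: Checkable deposits −137B, Borrowings from CB +28.5B
Change in total RBI assets = -29.5 billion.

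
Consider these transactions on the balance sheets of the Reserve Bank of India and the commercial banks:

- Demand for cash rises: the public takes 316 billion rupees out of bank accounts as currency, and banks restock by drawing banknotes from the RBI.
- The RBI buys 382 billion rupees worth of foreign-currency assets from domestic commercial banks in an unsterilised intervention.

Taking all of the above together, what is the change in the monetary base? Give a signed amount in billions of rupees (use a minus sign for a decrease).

Currency withdrawal 316 billion rupees: just a shift between currency and reserves — both are base money → 0.
FX purchase 382 billion rupees: RBI balance sheet expands → +382B.
Net: 0 + 382 = +382 billion.

+382 billion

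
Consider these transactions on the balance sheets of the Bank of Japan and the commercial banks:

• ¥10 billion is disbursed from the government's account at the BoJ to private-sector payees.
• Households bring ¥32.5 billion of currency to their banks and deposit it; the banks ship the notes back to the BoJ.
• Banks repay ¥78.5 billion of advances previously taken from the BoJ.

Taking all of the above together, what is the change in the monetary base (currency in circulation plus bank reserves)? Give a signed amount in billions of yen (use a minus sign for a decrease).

Government spending ¥10 billion: a non-base liability converts back to reserves → +¥10B.
Currency deposit ¥32.5 billion: just a shift between currency and reserves — both are base money → 0.
Discount-window repayment ¥78.5 billion: BoJ balance sheet contracts → −¥78.5B.
Net: 10 + 0 − 78.5 = -¥68.5 billion.

-¥68.5 billion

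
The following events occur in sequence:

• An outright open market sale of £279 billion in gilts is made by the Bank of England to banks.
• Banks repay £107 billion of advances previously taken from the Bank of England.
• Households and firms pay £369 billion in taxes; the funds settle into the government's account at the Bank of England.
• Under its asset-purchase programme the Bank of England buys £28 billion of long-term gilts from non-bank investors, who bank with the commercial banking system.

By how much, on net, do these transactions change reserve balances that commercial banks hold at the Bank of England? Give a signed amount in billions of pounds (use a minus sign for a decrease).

Bank of England balance sheet:
  Assets:      Securities −£251B, Loans to banks −£107B
  Liabilities: Bank reserves −£727B, Government deposits +£369B
So the change in reserve balances that commercial banks hold at the Bank of England is -£727 billion.

-£727 billion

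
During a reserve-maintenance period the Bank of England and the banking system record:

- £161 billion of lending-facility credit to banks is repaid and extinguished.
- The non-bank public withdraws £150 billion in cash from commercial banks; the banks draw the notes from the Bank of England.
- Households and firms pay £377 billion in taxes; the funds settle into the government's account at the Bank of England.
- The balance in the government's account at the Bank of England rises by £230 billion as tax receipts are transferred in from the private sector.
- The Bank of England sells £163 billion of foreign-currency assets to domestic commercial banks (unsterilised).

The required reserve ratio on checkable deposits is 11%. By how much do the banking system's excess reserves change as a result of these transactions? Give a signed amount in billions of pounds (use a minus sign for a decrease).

Discount-window repayment £161 billion: reserves −£161B, deposits 0.
Currency withdrawal £150 billion: reserves −£150B, deposits −£150B.
Government account inflow £377 billion: reserves −£377B, deposits −£377B.
Government account inflow £230 billion: reserves −£230B, deposits −£230B.
FX sale £163 billion: reserves −£163B, deposits 0.
Totals: Δreserves = −£1081B, Δdeposits = −£757B.
Δrequired reserves = 11% × −£757B = −£83.27B.
Δexcess reserves = Δreserves − Δrequired = −£1081B − (−£83.27B) = -£997.73 billion.

-£997.73 billion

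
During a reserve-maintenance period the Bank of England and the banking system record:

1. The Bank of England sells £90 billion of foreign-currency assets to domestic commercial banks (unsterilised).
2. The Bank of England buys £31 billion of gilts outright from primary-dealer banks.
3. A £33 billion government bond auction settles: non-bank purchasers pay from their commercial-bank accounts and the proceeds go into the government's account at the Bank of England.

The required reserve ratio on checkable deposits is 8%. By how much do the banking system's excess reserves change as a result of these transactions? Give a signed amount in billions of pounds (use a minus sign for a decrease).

FX sale £90 billion: reserves −£90B, deposits 0.
OMO purchase (from banks) £31 billion: reserves +£31B, deposits 0.
Government account inflow £33 billion: reserves −£33B, deposits −£33B.
Totals: Δreserves = −£92B, Δdeposits = −£33B.
Δrequired reserves = 8% × −£33B = −£2.64B.
Δexcess reserves = Δreserves − Δrequired = −£92B − (−£2.64B) = -£89.36 billion.

-£89.36 billion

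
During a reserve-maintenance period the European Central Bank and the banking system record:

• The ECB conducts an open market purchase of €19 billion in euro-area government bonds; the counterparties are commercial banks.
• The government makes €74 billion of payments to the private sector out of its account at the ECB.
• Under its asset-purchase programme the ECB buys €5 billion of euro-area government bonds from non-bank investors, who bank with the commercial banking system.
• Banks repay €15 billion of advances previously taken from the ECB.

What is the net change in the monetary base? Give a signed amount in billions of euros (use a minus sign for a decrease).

OMO purchase (from banks) €19 billion: ECB balance sheet expands → +€19B.
Government spending €74 billion: a non-base liability converts back to reserves → +€74B.
Asset purchase (from non-banks) €5 billion: ECB balance sheet expands → +€5B.
Discount-window repayment €15 billion: ECB balance sheet contracts → −€15B.
Net: 19 + 74 + 5 − 15 = +€83 billion.

+€83 billion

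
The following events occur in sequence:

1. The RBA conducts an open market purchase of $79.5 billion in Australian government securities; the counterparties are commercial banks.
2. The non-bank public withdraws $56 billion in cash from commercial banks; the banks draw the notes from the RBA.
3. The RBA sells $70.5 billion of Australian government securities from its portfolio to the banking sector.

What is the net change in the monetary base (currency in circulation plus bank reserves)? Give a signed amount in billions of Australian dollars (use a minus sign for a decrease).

+$9 billion

OMO purchase (from banks) $79.5 billion: RBA balance sheet expands → +$79.5B.
Currency withdrawal $56 billion: just a shift between currency and reserves — both are base money → 0.
OMO sale (to banks) $70.5 billion: RBA balance sheet contracts → −$70.5B.
Net: 79.5 + 0 − 70.5 = +$9 billion.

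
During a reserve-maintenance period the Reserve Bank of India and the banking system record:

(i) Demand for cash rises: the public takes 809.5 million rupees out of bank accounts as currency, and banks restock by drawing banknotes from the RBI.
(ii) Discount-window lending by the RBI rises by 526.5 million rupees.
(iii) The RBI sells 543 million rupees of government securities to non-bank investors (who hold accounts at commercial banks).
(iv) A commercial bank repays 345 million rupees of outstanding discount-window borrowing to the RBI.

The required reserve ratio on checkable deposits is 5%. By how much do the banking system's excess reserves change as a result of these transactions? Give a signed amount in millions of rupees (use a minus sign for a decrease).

-1103.375 million

Currency withdrawal 809.5 million rupees: reserves −809.5M, deposits −809.5M.
Discount-window loan 526.5 million rupees: reserves +526.5M, deposits 0.
Asset sale (to non-banks) 543 million rupees: reserves −543M, deposits −543M.
Discount-window repayment 345 million rupees: reserves −345M, deposits 0.
Totals: Δreserves = −1171M, Δdeposits = −1352.5M.
Δrequired reserves = 5% × −1352.5M = −67.625M.
Δexcess reserves = Δreserves − Δrequired = −1171M − (−67.625M) = -1103.375 million.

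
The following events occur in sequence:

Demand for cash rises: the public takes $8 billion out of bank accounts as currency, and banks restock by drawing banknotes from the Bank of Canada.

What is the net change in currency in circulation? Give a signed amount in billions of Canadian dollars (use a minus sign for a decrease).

+$8 billion

Bank of Canada balance sheet:
  Assets:      no change
  Liabilities: Bank reserves −$8B, Currency in circulation +$8B
So the change in currency in circulation is +$8 billion.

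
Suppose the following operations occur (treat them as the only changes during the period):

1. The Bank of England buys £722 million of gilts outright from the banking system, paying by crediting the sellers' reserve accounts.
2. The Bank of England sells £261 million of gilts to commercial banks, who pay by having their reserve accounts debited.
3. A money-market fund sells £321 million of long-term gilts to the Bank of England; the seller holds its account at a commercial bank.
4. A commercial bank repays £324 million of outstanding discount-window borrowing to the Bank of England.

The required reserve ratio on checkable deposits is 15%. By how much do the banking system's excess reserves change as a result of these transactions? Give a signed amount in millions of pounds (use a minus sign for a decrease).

+£409.85 million

OMO purchase (from banks) £722 million: reserves +£722M, deposits 0.
OMO sale (to banks) £261 million: reserves −£261M, deposits 0.
Asset purchase (from non-banks) £321 million: reserves +£321M, deposits +£321M.
Discount-window repayment £324 million: reserves −£324M, deposits 0.
Totals: Δreserves = +£458M, Δdeposits = +£321M.
Δrequired reserves = 15% × +£321M = +£48.15M.
Δexcess reserves = Δreserves − Δrequired = +£458M − (+£48.15M) = +£409.85 million.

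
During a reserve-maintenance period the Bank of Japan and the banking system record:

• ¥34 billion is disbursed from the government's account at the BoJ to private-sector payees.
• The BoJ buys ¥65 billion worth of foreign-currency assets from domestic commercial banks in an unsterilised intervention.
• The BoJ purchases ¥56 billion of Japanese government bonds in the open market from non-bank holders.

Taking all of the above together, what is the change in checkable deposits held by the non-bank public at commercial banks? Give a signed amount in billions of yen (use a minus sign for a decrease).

+¥90 billion

BoJ balance sheet:
  Assets:      Securities +¥56B, Foreign assets +¥65B
  Liabilities: Bank reserves +¥155B, Government deposits −¥34B
Commercial banking system:
  Assets:      Reserves at CB +¥155B, Foreign assets −¥65B
  Liabilities: Checkable deposits +¥90B
So the change in checkable deposits held by the non-bank public at commercial banks is +¥90 billion.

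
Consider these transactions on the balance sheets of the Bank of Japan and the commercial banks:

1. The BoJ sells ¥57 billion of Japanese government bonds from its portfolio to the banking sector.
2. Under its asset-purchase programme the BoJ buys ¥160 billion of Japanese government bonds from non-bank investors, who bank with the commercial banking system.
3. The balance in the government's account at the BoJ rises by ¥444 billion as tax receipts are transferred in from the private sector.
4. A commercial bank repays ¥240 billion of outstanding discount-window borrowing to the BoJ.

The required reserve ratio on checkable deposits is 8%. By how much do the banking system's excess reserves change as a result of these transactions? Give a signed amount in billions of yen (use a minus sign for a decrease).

OMO sale (to banks) ¥57 billion: reserves −¥57B, deposits 0.
Asset purchase (from non-banks) ¥160 billion: reserves +¥160B, deposits +¥160B.
Government account inflow ¥444 billion: reserves −¥444B, deposits −¥444B.
Discount-window repayment ¥240 billion: reserves −¥240B, deposits 0.
Totals: Δreserves = −¥581B, Δdeposits = −¥284B.
Δrequired reserves = 8% × −¥284B = −¥22.72B.
Δexcess reserves = Δreserves − Δrequired = −¥581B − (−¥22.72B) = -¥558.28 billion.

-¥558.28 billion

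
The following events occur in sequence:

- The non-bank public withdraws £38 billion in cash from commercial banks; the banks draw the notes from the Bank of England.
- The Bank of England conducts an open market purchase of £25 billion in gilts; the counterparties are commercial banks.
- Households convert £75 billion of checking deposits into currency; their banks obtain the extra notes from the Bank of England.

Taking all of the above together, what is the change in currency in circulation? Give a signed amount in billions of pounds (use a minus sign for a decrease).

Currency withdrawal £38 billion: notes leave the central bank → +£38B.
OMO purchase (from banks) £25 billion: no currency enters or leaves circulation → 0.
Currency withdrawal £75 billion: notes leave the central bank → +£75B.
Net: 38 + 0 + 75 = +£113 billion.

+£113 billion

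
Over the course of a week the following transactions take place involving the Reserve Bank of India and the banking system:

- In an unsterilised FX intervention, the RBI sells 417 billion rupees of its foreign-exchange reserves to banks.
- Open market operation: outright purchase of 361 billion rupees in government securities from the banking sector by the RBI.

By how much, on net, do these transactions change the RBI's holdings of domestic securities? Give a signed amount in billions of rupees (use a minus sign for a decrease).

FX sale 417 billion rupees: the RBI's securities portfolio is untouched → 0.
OMO purchase (from banks) 361 billion rupees: securities added to the RBI's portfolio → +361B.
Net: 0 + 361 = +361 billion.

+361 billion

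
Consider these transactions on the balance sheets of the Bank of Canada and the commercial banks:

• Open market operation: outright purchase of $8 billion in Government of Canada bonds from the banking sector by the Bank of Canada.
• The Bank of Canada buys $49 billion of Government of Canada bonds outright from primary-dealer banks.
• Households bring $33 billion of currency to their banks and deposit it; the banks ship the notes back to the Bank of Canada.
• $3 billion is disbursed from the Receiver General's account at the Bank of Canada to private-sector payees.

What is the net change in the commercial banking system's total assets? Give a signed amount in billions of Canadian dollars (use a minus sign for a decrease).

+$36 billion

OMO purchase (from banks) $8 billion: just an asset swap on bank balance sheets → 0.
OMO purchase (from banks) $49 billion: just an asset swap on bank balance sheets → 0.
Currency deposit $33 billion: bank balance sheets expand → +$33B.
Government spending $3 billion: bank balance sheets expand → +$3B.
Net: 0 + 0 + 33 + 3 = +$36 billion.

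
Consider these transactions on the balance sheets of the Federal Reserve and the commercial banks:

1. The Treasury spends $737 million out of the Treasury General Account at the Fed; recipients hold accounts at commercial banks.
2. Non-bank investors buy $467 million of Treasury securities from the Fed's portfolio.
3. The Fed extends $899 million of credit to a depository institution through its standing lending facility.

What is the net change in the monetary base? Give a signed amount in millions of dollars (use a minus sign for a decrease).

Fed balance sheet:
  Assets:      Securities −$467M, Loans to banks +$899M
  Liabilities: Bank reserves +$1169M, Government deposits −$737M
Commercial banking system:
  Assets:      Reserves at CB +$1169M
  Liabilities: Checkable deposits +$270M, Borrowings from CB +$899M
Monetary base = currency + reserves: 0 + (+$1169M) = +$1169 million.

+$1169 million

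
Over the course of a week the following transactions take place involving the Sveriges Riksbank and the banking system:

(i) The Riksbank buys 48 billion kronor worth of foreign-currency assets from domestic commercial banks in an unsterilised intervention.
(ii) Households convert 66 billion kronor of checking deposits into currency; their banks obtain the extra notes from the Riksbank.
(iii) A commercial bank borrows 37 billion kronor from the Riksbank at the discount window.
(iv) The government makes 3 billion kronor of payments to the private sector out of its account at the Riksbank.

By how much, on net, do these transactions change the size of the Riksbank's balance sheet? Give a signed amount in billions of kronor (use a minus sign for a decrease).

Riksbank balance sheet:
  Assets:      Loans to banks +37B, Foreign assets +48B
  Liabilities: Bank reserves +22B, Currency in circulation +66B, Government deposits −3B
Commercial banking system:
  Assets:      Reserves at CB +22B, Foreign assets −48B
  Liabilities: Checkable deposits −63B, Borrowings from CB +37B
Change in total Riksbank assets = +85 billion.

+85 billion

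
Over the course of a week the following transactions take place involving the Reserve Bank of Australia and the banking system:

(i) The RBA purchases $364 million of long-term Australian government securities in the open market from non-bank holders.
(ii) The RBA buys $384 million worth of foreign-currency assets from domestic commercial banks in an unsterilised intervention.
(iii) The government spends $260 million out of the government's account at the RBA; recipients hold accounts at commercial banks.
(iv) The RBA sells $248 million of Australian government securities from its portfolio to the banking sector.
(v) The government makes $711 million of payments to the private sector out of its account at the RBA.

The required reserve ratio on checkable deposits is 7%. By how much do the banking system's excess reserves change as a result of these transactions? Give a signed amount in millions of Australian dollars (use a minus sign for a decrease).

Asset purchase (from non-banks) $364 million: reserves +$364M, deposits +$364M.
FX purchase $384 million: reserves +$384M, deposits 0.
Government spending $260 million: reserves +$260M, deposits +$260M.
OMO sale (to banks) $248 million: reserves −$248M, deposits 0.
Government spending $711 million: reserves +$711M, deposits +$711M.
Totals: Δreserves = +$1471M, Δdeposits = +$1335M.
Δrequired reserves = 7% × +$1335M = +$93.45M.
Δexcess reserves = Δreserves − Δrequired = +$1471M − (+$93.45M) = +$1377.55 million.

+$1377.55 million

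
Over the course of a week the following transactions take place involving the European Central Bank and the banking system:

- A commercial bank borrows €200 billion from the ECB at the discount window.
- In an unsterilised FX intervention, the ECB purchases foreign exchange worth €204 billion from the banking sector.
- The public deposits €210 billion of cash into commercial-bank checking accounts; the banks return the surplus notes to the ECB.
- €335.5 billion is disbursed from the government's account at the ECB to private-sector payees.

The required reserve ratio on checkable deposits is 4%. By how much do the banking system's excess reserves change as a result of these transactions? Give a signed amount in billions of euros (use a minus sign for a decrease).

Discount-window loan €200 billion: reserves +€200B, deposits 0.
FX purchase €204 billion: reserves +€204B, deposits 0.
Currency deposit €210 billion: reserves +€210B, deposits +€210B.
Government spending €335.5 billion: reserves +€335.5B, deposits +€335.5B.
Totals: Δreserves = +€949.5B, Δdeposits = +€545.5B.
Δrequired reserves = 4% × +€545.5B = +€21.82B.
Δexcess reserves = Δreserves − Δrequired = +€949.5B − (+€21.82B) = +€927.68 billion.

+€927.68 billion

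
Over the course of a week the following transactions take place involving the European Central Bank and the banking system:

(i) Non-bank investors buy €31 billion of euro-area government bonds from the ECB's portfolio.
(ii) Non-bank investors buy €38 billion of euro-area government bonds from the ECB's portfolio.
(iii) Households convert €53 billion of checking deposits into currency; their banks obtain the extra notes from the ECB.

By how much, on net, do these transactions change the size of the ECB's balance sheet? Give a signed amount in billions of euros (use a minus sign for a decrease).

-€69 billion

ECB balance sheet:
  Assets:      Securities −€69B
  Liabilities: Bank reserves −€122B, Currency in circulation +€53B
Commercial banking system:
  Assets:      Reserves at CB −€122B
  Liabilities: Checkable deposits −€122B
Change in total ECB assets = -€69 billion.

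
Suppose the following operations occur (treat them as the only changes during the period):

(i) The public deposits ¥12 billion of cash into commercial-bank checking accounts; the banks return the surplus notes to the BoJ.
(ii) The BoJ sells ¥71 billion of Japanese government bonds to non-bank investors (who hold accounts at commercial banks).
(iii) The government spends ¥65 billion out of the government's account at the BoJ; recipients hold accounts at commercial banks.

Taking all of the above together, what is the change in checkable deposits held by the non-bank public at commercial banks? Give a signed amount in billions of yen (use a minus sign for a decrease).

+¥6 billion

Currency deposit ¥12 billion: non-bank counterparties' bank balances rise → +¥12B.
Asset sale (to non-banks) ¥71 billion: non-bank counterparties' bank balances fall → −¥71B.
Government spending ¥65 billion: non-bank counterparties' bank balances rise → +¥65B.
Net: 12 − 71 + 65 = +¥6 billion.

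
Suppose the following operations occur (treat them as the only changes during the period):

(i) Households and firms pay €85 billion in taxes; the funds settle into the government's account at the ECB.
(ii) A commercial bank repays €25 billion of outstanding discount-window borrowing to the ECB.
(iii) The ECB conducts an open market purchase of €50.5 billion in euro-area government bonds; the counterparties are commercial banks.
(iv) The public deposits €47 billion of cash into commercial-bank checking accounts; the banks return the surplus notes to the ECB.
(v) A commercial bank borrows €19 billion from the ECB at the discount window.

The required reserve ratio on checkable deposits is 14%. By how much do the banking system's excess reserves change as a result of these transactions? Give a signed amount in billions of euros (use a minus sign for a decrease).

Government account inflow €85 billion: reserves −€85B, deposits −€85B.
Discount-window repayment €25 billion: reserves −€25B, deposits 0.
OMO purchase (from banks) €50.5 billion: reserves +€50.5B, deposits 0.
Currency deposit €47 billion: reserves +€47B, deposits +€47B.
Discount-window loan €19 billion: reserves +€19B, deposits 0.
Totals: Δreserves = +€6.5B, Δdeposits = −€38B.
Δrequired reserves = 14% × −€38B = −€5.32B.
Δexcess reserves = Δreserves − Δrequired = +€6.5B − (−€5.32B) = +€11.82 billion.

+€11.82 billion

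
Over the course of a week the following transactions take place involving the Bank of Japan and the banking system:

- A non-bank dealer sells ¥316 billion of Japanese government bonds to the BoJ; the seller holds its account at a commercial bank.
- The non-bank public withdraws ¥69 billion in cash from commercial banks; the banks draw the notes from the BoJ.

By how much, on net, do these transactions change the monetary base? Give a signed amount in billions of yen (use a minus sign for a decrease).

Asset purchase (from non-banks) ¥316 billion: BoJ balance sheet expands → +¥316B.
Currency withdrawal ¥69 billion: just a shift between currency and reserves — both are base money → 0.
Net: 316 + 0 = +¥316 billion.

+¥316 billion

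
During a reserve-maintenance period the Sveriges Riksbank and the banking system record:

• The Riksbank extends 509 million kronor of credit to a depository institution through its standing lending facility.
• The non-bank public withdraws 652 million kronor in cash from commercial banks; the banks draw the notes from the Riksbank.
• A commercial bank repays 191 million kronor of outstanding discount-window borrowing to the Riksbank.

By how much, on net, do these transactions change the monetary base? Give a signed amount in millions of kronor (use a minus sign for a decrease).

+318 million

Riksbank balance sheet:
  Assets:      Loans to banks +318M
  Liabilities: Bank reserves −334M, Currency in circulation +652M
Commercial banking system:
  Assets:      Reserves at CB −334M
  Liabilities: Checkable deposits −652M, Borrowings from CB +318M
Monetary base = currency + reserves: +652M + (−334M) = +318 million.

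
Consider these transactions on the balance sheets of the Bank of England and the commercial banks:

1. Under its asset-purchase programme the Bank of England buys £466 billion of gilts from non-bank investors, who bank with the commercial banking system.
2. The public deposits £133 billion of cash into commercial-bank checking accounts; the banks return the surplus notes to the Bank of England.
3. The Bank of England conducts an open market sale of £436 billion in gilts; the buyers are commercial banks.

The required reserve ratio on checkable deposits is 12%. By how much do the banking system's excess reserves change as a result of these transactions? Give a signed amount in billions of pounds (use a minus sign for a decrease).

+£91.12 billion

Asset purchase (from non-banks) £466 billion: reserves +£466B, deposits +£466B.
Currency deposit £133 billion: reserves +£133B, deposits +£133B.
OMO sale (to banks) £436 billion: reserves −£436B, deposits 0.
Totals: Δreserves = +£163B, Δdeposits = +£599B.
Δrequired reserves = 12% × +£599B = +£71.88B.
Δexcess reserves = Δreserves − Δrequired = +£163B − (+£71.88B) = +£91.12 billion.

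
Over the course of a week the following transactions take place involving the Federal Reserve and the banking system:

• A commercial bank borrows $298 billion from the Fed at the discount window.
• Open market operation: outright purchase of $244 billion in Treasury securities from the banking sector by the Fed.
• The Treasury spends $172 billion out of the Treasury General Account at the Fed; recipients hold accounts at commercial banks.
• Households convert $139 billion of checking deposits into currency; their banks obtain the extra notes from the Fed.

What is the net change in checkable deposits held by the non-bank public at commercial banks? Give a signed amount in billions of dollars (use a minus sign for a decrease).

Fed balance sheet:
  Assets:      Securities +$244B, Loans to banks +$298B
  Liabilities: Bank reserves +$575B, Currency in circulation +$139B, Government deposits −$172B
Commercial banking system:
  Assets:      Reserves at CB +$575B, Securities −$244B
  Liabilities: Checkable deposits +$33B, Borrowings from CB +$298B
So the change in checkable deposits held by the non-bank public at commercial banks is +$33 billion.

+$33 billion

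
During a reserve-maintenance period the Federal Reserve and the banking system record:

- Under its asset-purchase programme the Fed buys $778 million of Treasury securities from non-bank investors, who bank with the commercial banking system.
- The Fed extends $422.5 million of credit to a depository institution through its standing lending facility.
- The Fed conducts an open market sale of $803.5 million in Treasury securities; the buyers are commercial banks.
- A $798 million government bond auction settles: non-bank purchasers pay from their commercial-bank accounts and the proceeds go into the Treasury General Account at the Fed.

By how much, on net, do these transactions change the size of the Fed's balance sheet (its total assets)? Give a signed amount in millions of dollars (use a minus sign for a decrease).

+$397 million

Fed balance sheet:
  Assets:      Securities −$25.5M, Loans to banks +$422.5M
  Liabilities: Bank reserves −$401M, Government deposits +$798M
Change in total Fed assets = +$397 million.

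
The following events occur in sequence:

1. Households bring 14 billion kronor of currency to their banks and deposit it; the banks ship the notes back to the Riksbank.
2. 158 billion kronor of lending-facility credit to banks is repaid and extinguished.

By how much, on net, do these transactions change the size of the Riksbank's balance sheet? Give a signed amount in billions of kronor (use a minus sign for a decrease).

-158 billion

Riksbank balance sheet:
  Assets:      Loans to banks −158B
  Liabilities: Bank reserves −144B, Currency in circulation −14B
Change in total Riksbank assets = -158 billion.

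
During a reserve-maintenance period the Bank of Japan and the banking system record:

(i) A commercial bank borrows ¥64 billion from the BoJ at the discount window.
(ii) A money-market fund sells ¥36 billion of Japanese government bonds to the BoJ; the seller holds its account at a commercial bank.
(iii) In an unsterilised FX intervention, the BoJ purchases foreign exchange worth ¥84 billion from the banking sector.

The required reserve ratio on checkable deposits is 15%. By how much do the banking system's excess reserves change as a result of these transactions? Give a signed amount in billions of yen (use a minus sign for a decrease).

Discount-window loan ¥64 billion: reserves +¥64B, deposits 0.
Asset purchase (from non-banks) ¥36 billion: reserves +¥36B, deposits +¥36B.
FX purchase ¥84 billion: reserves +¥84B, deposits 0.
Totals: Δreserves = +¥184B, Δdeposits = +¥36B.
Δrequired reserves = 15% × +¥36B = +¥5.4B.
Δexcess reserves = Δreserves − Δrequired = +¥184B − (+¥5.4B) = +¥178.6 billion.

+¥178.6 billion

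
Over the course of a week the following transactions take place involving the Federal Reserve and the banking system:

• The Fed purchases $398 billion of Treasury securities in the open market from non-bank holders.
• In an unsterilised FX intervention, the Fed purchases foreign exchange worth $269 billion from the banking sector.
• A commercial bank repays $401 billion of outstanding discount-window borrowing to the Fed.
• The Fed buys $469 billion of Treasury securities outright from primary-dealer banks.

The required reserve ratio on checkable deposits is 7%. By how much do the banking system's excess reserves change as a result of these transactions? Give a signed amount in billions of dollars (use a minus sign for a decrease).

Asset purchase (from non-banks) $398 billion: reserves +$398B, deposits +$398B.
FX purchase $269 billion: reserves +$269B, deposits 0.
Discount-window repayment $401 billion: reserves −$401B, deposits 0.
OMO purchase (from banks) $469 billion: reserves +$469B, deposits 0.
Totals: Δreserves = +$735B, Δdeposits = +$398B.
Δrequired reserves = 7% × +$398B = +$27.86B.
Δexcess reserves = Δreserves − Δrequired = +$735B − (+$27.86B) = +$707.14 billion.

+$707.14 billion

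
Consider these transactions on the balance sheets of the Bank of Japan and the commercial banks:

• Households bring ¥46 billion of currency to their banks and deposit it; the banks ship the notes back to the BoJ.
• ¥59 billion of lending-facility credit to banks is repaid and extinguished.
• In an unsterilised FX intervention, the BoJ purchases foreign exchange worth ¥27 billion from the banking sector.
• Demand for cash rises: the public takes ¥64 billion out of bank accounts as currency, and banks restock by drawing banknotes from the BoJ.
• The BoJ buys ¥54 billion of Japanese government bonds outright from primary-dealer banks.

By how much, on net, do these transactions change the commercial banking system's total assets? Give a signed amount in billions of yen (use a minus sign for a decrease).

BoJ balance sheet:
  Assets:      Securities +¥54B, Loans to banks −¥59B, Foreign assets +¥27B
  Liabilities: Bank reserves +¥4B, Currency in circulation +¥18B
Commercial banking system:
  Assets:      Reserves at CB +¥4B, Securities −¥54B, Foreign assets −¥27B
  Liabilities: Checkable deposits −¥18B, Borrowings from CB −¥59B
Change in total bank assets = -¥77 billion.

-¥77 billion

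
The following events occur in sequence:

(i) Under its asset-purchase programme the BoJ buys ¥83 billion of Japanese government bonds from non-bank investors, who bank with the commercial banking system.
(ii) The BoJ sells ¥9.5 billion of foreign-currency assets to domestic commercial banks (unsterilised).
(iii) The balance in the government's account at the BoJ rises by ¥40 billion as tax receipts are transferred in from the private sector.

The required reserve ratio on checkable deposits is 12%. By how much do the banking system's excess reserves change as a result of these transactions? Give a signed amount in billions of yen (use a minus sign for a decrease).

+¥28.34 billion

Asset purchase (from non-banks) ¥83 billion: reserves +¥83B, deposits +¥83B.
FX sale ¥9.5 billion: reserves −¥9.5B, deposits 0.
Government account inflow ¥40 billion: reserves −¥40B, deposits −¥40B.
Totals: Δreserves = +¥33.5B, Δdeposits = +¥43B.
Δrequired reserves = 12% × +¥43B = +¥5.16B.
Δexcess reserves = Δreserves − Δrequired = +¥33.5B − (+¥5.16B) = +¥28.34 billion.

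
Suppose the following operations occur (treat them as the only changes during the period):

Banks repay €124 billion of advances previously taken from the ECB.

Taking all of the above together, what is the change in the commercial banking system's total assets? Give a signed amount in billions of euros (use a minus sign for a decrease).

Discount-window repayment €124 billion: bank balance sheets shrink → −€124B.

-€124 billion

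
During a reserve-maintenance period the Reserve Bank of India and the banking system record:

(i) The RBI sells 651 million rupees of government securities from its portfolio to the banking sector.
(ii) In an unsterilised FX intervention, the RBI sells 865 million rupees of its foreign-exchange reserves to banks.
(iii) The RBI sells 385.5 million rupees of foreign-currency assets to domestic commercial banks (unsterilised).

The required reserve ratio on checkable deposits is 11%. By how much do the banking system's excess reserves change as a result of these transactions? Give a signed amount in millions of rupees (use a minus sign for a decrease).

OMO sale (to banks) 651 million rupees: reserves −651M, deposits 0.
FX sale 865 million rupees: reserves −865M, deposits 0.
FX sale 385.5 million rupees: reserves −385.5M, deposits 0.
Totals: Δreserves = −1901.5M, Δdeposits = 0.
Δrequired reserves = 11% × 0 = 0.
Δexcess reserves = Δreserves − Δrequired = −1901.5M − (0) = -1901.5 million.

-1901.5 million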